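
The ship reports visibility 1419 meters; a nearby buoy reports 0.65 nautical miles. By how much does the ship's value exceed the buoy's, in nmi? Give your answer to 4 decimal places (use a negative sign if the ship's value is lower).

0.1162 nmi

the ship: 1419 m = 0.766199 nmi.
Difference: 0.766199 − 0.650000 = 0.1162 nmi.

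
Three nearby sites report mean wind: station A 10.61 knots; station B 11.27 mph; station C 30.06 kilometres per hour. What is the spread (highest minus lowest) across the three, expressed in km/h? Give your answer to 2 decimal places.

station A: 10.61 kt = 19.6497 km/h.
station B: 11.27 mph = 18.1373 km/h.
Spread: 30.0600 − 18.1373 = 11.92 km/h.

11.92 km/h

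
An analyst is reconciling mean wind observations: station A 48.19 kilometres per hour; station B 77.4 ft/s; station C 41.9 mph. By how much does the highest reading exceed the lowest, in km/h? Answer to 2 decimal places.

station B: 77.4 ft/s = 84.9295 km/h.
station C: 41.9 mph = 67.4315 km/h.
Spread: 84.9295 − 48.1900 = 36.74 km/h.

36.74 km/h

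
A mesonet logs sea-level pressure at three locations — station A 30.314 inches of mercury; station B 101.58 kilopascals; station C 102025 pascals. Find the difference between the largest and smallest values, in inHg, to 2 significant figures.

station B: 101.58 kPa = 29.9966 inHg.
station C: 102025 Pa = 30.1280 inHg.
Spread: 30.3140 − 29.9966 = 0.32 inHg.

0.32 inHg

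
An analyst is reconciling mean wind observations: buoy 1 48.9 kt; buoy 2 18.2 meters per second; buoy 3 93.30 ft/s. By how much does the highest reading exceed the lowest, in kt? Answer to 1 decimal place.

19.9 kt

buoy 2: 18.2 m/s = 35.378 kt.
buoy 3: 93.30 ft/s = 55.279 kt.
Spread: 55.279 − 35.378 = 19.9 kt.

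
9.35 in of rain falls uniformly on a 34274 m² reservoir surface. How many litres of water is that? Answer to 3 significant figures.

Depth: 9.35 in × 25.4 = 237.49 mm.
1 mm over 1 m² is 1 L, so volume = 237.49 × 34274 = 8139732.3 L ≈ 8140000 L.

8140000 litres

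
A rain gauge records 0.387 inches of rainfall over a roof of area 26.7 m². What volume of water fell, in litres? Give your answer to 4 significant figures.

262.5 litres

Depth: 0.387 in × 25.4 = 9.8298 mm.
1 mm over 1 m² is 1 L, so volume = 9.8298 × 26.7 = 262.45566 L ≈ 262.5 L.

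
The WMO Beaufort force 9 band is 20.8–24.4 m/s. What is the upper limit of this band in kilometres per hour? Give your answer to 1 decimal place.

20.8–24.4 m/s × 3.6 = 74.9–87.8 km/h.

87.8 km/h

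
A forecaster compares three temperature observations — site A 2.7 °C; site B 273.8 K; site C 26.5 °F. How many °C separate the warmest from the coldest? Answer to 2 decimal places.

site B: 273.8 K = 0.650 °C.
site C: 26.5 °F = -3.056 °C.
Spread: 2.700 − (-3.056) = 5.756 °C.

5.76 °C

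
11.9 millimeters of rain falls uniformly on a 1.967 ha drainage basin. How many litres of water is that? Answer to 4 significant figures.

234100 litres

Area: 1.967 ha = 19670 m².
1 mm over 1 m² is 1 L, so volume = 11.9 × 19670 = 234073 L ≈ 234100 L.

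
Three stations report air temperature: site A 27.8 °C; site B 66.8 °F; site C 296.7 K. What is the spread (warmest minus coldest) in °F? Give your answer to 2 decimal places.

15.24 °F

site B: 66.8 °F = 19.333 °C.
site C: 296.7 K = 23.550 °C.
Spread: 27.800 − 19.333 = 8.467 °C = 15.24 °F.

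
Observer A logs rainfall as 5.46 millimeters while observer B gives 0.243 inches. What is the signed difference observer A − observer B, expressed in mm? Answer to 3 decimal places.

-0.712 mm

observer B: 0.243 in = 6.17220 mm.
Difference: 5.46000 − 6.17220 = -0.712 mm.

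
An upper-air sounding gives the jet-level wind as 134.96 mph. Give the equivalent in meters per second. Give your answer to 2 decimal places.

60.33 m/s

1 mph = 0.44704 m/s, so 134.96 × 0.44704 = 60.33 m/s.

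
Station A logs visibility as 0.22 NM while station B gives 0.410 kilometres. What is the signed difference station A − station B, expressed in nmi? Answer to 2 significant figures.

station B: 0.410 km = 0.221382 nmi.
Difference: 0.220000 − 0.221382 = -0.0014 nmi.

-0.0014 nmi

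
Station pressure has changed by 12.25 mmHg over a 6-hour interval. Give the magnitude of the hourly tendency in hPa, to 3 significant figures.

12.25 mmHg / 6 h × 1.33322 hPa/mmHg = 2.72 hPa/h.

2.72 hPa per hour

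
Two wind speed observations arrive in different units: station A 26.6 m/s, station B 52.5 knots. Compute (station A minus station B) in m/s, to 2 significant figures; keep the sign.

-0.41 m/s

station B: 52.5 kt = 27.0083 m/s.
Difference: 26.6000 − 27.0083 = -0.41 m/s.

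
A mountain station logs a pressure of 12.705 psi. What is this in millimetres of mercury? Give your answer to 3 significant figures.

657 mmHg

1 psi = 51.7149 mmHg, so 12.705 × 51.7149 = 657 mmHg.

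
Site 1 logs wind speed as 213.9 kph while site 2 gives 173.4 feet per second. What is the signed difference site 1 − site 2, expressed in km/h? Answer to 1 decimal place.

site 2: 173.4 ft/s = 190.268 km/h.
Difference: 213.900 − 190.268 = 23.6 km/h.

23.6 km/h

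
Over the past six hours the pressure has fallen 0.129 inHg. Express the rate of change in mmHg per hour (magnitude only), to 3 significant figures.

0.129 inHg / 6 h × 25.4 mmHg/inHg = 0.546 mmHg/h.

0.546 mmHg per hour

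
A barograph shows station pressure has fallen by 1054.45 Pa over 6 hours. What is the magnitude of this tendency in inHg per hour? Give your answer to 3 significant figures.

1054.45 Pa / 6 h × 0.0002953 inHg/Pa = 0.0519 inHg/h.

0.0519 inHg per hour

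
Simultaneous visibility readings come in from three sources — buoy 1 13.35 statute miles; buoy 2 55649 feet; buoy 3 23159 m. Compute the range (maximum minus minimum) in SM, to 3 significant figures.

3.85 SM

buoy 2: 55649 ft = 10.5396 SM.
buoy 3: 23159 m = 14.3903 SM.
Spread: 14.3903 − 10.5396 = 3.85 SM.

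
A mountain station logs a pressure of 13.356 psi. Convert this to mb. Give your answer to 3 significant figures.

1 psi = 68.9476 mb, so 13.356 × 68.9476 = 921 mb.

921 mb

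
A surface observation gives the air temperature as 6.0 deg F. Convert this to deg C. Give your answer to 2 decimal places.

°C = (°F − 32) × 5/9 = (6.0 − 32) / 1.8 = -14.44 °C.

-14.44 °C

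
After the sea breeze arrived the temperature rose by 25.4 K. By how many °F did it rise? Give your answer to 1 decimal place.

Converting a difference, only the 9/5 scale factor applies: Δ°F = 25.4 × 1.8 = 45.7 °F.

45.7 °F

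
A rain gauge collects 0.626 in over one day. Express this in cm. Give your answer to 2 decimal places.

1.59 cm

1 in = 2.54 cm, so 0.626 × 2.54 = 1.59 cm.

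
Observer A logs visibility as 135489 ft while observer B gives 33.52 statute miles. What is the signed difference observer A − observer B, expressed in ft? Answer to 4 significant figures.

observer B: 33.52 SM = 176985.60 ft.
Difference: 135489.00 − 176985.60 = -41500 ft.

-41500 ft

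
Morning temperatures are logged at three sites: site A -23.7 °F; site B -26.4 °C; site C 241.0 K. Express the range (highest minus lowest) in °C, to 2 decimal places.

5.75 °C

site A: -23.7 °F = -30.944 °C.
site C: 241.0 K = -32.150 °C.
Spread: (-26.400) − (-32.150) = 5.750 °C.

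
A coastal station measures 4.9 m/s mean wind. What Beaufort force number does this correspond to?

4.9 m/s lies in the Beaufort 3 band (gentle breeze, 3.4–5.4 m/s).

Beaufort force 3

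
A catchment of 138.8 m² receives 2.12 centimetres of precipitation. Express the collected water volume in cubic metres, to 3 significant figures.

2.94 cubic metres

Depth: 2.12 cm × 10 = 21.2 mm.
1 mm over 1 m² is 1 L, so volume = 21.2 × 138.8 = 2942.56 L = 2.94 m³.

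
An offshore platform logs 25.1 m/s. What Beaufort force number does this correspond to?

Beaufort force 10

25.1 m/s lies in the Beaufort 10 band (storm, 24.5–28.4 m/s).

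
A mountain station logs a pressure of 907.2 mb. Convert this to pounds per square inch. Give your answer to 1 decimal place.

1 mb = 0.0145038 psi, so 907.2 × 0.0145038 = 13.2 psi.

13.2 psi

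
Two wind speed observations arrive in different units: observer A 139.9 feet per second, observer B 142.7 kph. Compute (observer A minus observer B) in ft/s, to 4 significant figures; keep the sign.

observer B: 142.7 km/h = 130.04885 ft/s.
Difference: 139.90000 − 130.04885 = 9.851 ft/s.

9.851 ft/s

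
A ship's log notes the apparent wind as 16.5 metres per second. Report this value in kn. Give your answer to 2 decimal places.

32.07 kt

1 m/s = 1.94384 kt, so 16.5 × 1.94384 = 32.07 kt.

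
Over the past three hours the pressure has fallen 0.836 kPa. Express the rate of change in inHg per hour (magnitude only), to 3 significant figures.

0.836 kPa / 3 h × 0.2953 inHg/kPa = 0.0823 inHg/h.

0.0823 inHg per hour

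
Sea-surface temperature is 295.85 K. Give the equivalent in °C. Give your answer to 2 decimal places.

°C = 295.85 − 273.15 = 22.70 °C.

22.70 °C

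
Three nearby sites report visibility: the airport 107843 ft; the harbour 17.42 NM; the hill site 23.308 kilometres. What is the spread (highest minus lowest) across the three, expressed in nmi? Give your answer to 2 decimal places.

the airport: 107843 ft = 17.7487 nmi.
the hill site: 23.308 km = 12.5853 nmi.
Spread: 17.7487 − 12.5853 = 5.16 nmi.

5.16 nmi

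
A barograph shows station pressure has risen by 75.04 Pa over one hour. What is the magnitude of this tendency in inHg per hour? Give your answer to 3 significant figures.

0.0222 inHg per hour

75.04 Pa / 1 h × 0.0002953 inHg/Pa = 0.0222 inHg/h.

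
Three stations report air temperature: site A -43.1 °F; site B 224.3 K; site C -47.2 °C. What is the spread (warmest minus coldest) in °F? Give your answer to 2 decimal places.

site A: -43.1 °F = -41.722 °C.
site B: 224.3 K = -48.850 °C.
Spread: (-41.722) − (-48.850) = 7.128 °C = 12.83 °F.

12.83 °F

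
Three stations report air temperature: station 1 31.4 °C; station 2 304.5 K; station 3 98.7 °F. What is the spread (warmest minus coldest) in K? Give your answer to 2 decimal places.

station 2: 304.5 K = 31.350 °C.
station 3: 98.7 °F = 37.056 °C.
Spread: 37.056 − 31.350 = 5.706 °C.

5.71 K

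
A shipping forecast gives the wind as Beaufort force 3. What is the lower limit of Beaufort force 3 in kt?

7 kt

Beaufort 3 (gentle breeze) spans 7–10 knots.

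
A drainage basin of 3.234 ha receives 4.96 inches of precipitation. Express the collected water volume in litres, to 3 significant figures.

Depth: 4.96 in × 25.4 = 125.984 mm.
Area: 3.234 ha = 32340 m².
1 mm over 1 m² is 1 L, so volume = 125.984 × 32340 = 4074322.6 L ≈ 4070000 L.

4070000 litres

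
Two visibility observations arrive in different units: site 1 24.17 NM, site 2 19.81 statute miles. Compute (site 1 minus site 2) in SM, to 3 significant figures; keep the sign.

8.00 SM

site 1: 24.17 nmi = 27.8143 SM.
Difference: 27.8143 − 19.8100 = 8.00 SM.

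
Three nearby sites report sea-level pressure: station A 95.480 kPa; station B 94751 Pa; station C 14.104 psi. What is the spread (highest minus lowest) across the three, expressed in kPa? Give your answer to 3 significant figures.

2.49 kPa

station B: 94751 Pa = 94.7510 kPa.
station C: 14.104 psi = 97.2437 kPa.
Spread: 97.2437 − 94.7510 = 2.49 kPa.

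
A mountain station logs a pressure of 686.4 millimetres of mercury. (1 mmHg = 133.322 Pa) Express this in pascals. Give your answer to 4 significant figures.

91510 Pa

1 mmHg = 133.322 Pa, so 686.4 × 133.322 = 91510 Pa.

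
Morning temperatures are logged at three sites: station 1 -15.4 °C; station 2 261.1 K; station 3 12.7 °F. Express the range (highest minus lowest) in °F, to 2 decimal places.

8.42 °F

station 2: 261.1 K = -12.050 °C.
station 3: 12.7 °F = -10.722 °C.
Spread: (-10.722) − (-15.400) = 4.678 °C = 8.42 °F.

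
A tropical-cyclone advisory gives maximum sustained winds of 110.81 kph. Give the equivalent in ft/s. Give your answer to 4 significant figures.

101.0 ft/s

1 km/h = 0.911344 ft/s, so 110.81 × 0.911344 = 101.0 ft/s.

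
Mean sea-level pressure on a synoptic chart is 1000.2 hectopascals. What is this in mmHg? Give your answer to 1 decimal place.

1 hPa = 0.750062 mmHg, so 1000.2 × 0.750062 = 750.2 mmHg.

750.2 mmHg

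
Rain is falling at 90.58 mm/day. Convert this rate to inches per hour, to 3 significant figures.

0.149 in/hour

90.58 mm/day × 0.0393701 in/mm × 0.0416667 day/hour = 0.149 in/hour.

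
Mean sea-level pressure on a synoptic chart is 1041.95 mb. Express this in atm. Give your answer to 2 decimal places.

1 mb = 0.000986923 atm, so 1041.95 × 0.000986923 = 1.03 atm.

1.03 atm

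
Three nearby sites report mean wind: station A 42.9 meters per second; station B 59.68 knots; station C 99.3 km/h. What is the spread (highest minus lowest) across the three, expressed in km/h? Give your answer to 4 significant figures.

station A: 42.9 m/s = 154.4400 km/h.
station B: 59.68 kt = 110.5274 km/h.
Spread: 154.4400 − 99.3000 = 55.14 km/h.

55.14 km/h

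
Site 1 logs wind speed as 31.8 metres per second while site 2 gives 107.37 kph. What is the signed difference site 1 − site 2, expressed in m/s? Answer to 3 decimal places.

1.975 m/s

site 2: 107.37 km/h = 29.82500 m/s.
Difference: 31.80000 − 29.82500 = 1.975 m/s.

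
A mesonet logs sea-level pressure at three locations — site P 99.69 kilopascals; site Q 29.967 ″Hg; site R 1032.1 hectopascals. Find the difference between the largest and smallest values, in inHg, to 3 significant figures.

1.04 inHg

site P: 99.69 kPa = 29.4384 inHg.
site R: 1032.1 hPa = 30.4779 inHg.
Spread: 30.4779 − 29.4384 = 1.04 inHg.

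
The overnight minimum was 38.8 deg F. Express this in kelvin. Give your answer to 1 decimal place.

276.9 K

First to °C: 3.78 °C.
Then to K: 276.9 K.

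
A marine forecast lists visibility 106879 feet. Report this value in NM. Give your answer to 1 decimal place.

17.6 nmi

1 ft = 0.000164579 nmi, so 106879 × 0.000164579 = 17.6 nmi.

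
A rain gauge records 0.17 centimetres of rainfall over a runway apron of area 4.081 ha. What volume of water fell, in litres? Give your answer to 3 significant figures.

69400 litres

Depth: 0.17 cm × 10 = 1.7 mm.
Area: 4.081 ha = 40810 m².
1 mm over 1 m² is 1 L, so volume = 1.7 × 40810 = 69377 L ≈ 69400 L.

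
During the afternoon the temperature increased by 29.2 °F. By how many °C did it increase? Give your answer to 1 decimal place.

16.2 °C

Converting a difference, only the 9/5 scale factor applies: Δ°C = 29.2 × 0.5556 = 16.2 °C.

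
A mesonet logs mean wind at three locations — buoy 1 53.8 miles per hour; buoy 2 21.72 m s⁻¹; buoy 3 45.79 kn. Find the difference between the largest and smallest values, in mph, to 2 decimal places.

5.21 mph

buoy 2: 21.72 m/s = 48.5863 mph.
buoy 3: 45.79 kt = 52.6942 mph.
Spread: 53.8000 − 48.5863 = 5.21 mph.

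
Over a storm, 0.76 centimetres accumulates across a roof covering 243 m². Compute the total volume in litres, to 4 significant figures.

Depth: 0.76 cm × 10 = 7.6 mm.
1 mm over 1 m² is 1 L, so volume = 7.6 × 243 = 1846.8 L ≈ 1847 L.

1847 litres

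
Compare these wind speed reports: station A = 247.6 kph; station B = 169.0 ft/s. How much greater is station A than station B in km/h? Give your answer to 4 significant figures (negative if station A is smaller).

station B: 169.0 ft/s = 185.4403 km/h.
Difference: 247.6000 − 185.4403 = 62.16 km/h.

62.16 km/h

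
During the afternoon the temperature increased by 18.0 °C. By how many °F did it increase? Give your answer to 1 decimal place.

For a temperature change the 32° offset cancels: Δ°F = 18.0 × 1.8 = 32.4 °F.

32.4 °F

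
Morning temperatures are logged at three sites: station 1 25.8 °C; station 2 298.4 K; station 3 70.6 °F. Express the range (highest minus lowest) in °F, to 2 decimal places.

station 2: 298.4 K = 25.250 °C.
station 3: 70.6 °F = 21.444 °C.
Spread: 25.800 − 21.444 = 4.356 °C = 7.84 °F.

7.84 °F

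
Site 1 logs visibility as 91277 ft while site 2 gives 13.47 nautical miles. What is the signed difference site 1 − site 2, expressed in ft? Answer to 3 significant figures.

site 2: 13.47 nmi = 81845.28 ft.
Difference: 91277.00 − 81845.28 = 9430 ft.

9430 ft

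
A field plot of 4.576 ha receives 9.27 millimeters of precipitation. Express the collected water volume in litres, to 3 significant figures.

424000 litres

Area: 4.576 ha = 45760 m².
1 mm over 1 m² is 1 L, so volume = 9.27 × 45760 = 424195.2 L ≈ 424000 L.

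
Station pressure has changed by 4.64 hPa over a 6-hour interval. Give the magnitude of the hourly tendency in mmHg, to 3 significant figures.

4.64 hPa / 6 h × 0.750062 mmHg/hPa = 0.580 mmHg/h.

0.580 mmHg per hour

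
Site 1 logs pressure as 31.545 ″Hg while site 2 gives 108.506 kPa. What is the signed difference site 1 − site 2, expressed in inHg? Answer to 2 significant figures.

site 2: 108.506 kPa = 32.0418 inHg.
Difference: 31.5450 − 32.0418 = -0.50 inHg.

-0.50 inHg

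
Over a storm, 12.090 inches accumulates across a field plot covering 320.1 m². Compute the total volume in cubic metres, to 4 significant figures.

Depth: 12.090 in × 25.4 = 307.086 mm.
1 mm over 1 m² is 1 L, so volume = 307.086 × 320.1 = 98298.229 L = 98.30 m³.

98.30 cubic metres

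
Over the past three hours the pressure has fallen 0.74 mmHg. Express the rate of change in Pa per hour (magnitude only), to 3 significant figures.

32.9 Pa per hour

0.74 mmHg / 3 h × 133.322 Pa/mmHg = 32.9 Pa/h.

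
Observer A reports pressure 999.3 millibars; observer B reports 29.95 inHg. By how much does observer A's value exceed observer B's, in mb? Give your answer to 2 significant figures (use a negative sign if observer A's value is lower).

-15 mb

observer B: 29.95 inHg = 1014.22 mb.
Difference: 999.30 − 1014.22 = -15 mb.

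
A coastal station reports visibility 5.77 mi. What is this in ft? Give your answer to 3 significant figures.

1 SM = 5280 ft, so 5.77 × 5280 = 30500 ft.

30500 ft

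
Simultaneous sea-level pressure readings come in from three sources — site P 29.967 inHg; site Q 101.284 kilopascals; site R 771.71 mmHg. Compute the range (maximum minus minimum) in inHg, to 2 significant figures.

site Q: 101.284 kPa = 29.9091 inHg.
site R: 771.71 mmHg = 30.3823 inHg.
Spread: 30.3823 − 29.9091 = 0.47 inHg.

0.47 inHg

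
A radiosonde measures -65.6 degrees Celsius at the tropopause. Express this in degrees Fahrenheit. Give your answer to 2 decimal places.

°F = °C × 9/5 + 32 = -65.6 × 1.8 + 32 = -86.08 °F.

-86.08 °F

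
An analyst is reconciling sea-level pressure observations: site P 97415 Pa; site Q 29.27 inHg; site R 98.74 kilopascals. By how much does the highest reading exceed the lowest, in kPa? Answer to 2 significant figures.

1.7 kPa

site P: 97415 Pa = 97.415 kPa.
site Q: 29.27 inHg = 99.120 kPa.
Spread: 99.120 − 97.415 = 1.7 kPa.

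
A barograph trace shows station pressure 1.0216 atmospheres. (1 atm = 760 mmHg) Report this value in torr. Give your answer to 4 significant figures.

1 atm = 760 mmHg, so 1.0216 × 760 = 776.4 mmHg.

776.4 mmHg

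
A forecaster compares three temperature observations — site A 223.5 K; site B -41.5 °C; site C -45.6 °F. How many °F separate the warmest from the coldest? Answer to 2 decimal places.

14.67 °F

site A: 223.5 K = -49.650 °C.
site C: -45.6 °F = -43.111 °C.
Spread: (-41.500) − (-49.650) = 8.150 °C = 14.67 °F.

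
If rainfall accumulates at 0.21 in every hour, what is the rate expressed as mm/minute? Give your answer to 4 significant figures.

0.08890 mm/minute

0.21 in/hour × 25.4 mm/in × 0.0166667 hour/minute = 0.08890 mm/minute.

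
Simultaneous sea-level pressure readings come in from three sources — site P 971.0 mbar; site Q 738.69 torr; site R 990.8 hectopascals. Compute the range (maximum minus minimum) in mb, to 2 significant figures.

site Q: 738.69 mmHg = 984.84 mb.
site R: 990.8 hPa = 990.80 mb.
Spread: 990.80 − 971.00 = 20 mb.

20 mb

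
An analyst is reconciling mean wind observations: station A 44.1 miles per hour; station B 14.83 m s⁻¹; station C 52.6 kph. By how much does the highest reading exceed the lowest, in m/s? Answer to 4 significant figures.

station A: 44.1 mph = 19.71446 m/s.
station C: 52.6 km/h = 14.61111 m/s.
Spread: 19.71446 − 14.61111 = 5.103 m/s.

5.103 m/s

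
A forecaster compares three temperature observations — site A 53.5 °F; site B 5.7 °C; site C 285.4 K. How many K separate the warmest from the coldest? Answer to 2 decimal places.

6.55 K

site A: 53.5 °F = 11.944 °C.
site C: 285.4 K = 12.250 °C.
Spread: 12.250 − 5.700 = 6.550 °C.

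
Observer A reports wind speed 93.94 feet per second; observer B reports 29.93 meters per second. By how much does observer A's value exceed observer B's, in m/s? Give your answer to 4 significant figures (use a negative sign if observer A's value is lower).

observer A: 93.94 ft/s = 28.63291 m/s.
Difference: 28.63291 − 29.93000 = -1.297 m/s.

-1.297 m/s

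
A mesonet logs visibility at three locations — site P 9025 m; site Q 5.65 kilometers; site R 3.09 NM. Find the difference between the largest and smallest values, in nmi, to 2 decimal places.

1.82 nmi

site P: 9025 m = 4.8731 nmi.
site Q: 5.65 km = 3.0508 nmi.
Spread: 4.8731 − 3.0508 = 1.82 nmi.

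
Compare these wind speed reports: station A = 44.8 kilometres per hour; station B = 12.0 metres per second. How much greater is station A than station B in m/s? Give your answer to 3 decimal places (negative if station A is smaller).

0.444 m/s

station A: 44.8 km/h = 12.44444 m/s.
Difference: 12.44444 − 12.00000 = 0.444 m/s.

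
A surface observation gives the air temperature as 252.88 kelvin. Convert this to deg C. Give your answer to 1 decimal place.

-20.3 °C

°C = 252.88 − 273.15 = -20.3 °C.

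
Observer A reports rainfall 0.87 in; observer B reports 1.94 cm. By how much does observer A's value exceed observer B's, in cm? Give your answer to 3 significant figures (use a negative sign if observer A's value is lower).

observer A: 0.87 in = 2.20980 cm.
Difference: 2.20980 − 1.94000 = 0.270 cm.

0.270 cm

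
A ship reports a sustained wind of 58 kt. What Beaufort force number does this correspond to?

Beaufort force 11

58 kt lies in the Beaufort 11 band (violent storm, 56–63 kt).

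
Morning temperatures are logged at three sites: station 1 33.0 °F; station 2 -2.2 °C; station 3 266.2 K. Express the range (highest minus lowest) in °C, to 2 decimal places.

7.51 °C

station 1: 33.0 °F = 0.556 °C.
station 3: 266.2 K = -6.950 °C.
Spread: 0.556 − (-6.950) = 7.506 °C.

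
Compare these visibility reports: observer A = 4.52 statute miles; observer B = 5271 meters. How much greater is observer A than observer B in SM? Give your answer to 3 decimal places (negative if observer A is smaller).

observer B: 5271 m = 3.27525 SM.
Difference: 4.52000 − 3.27525 = 1.245 SM.

1.245 SM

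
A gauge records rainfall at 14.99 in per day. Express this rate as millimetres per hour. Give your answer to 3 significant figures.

14.99 in/day × 25.4 mm/in × 0.0416667 day/hour = 15.9 mm/hour.

15.9 mm/hour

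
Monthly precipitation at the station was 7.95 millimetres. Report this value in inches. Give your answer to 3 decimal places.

1 mm = 0.0393701 in, so 7.95 × 0.0393701 = 0.313 in.

0.313 in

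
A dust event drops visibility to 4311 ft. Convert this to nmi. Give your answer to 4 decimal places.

1 ft = 0.000164579 nmi, so 4311 × 0.000164579 = 0.7095 nmi.

0.7095 nmi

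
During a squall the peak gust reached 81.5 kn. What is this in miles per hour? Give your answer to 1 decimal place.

93.8 mph

1 kt = 1.15078 mph, so 81.5 × 1.15078 = 93.8 mph.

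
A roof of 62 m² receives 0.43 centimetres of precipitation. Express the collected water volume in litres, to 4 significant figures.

266.6 litres

Depth: 0.43 cm × 10 = 4.3 mm.
1 mm over 1 m² is 1 L, so volume = 4.3 × 62 = 266.6 L.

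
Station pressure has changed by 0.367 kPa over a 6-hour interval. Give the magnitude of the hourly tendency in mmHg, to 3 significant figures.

0.367 kPa / 6 h × 7.50062 mmHg/kPa = 0.459 mmHg/h.

0.459 mmHg per hour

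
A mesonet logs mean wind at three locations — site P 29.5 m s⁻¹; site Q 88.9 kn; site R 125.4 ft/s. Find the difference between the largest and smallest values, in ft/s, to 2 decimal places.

53.26 ft/s

site P: 29.5 m/s = 96.7848 ft/s.
site Q: 88.9 kt = 150.0463 ft/s.
Spread: 150.0463 − 96.7848 = 53.26 ft/s.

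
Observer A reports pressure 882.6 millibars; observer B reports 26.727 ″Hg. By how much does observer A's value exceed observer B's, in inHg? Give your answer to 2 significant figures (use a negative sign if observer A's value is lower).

-0.66 inHg

observer A: 882.6 mb = 26.0632 inHg.
Difference: 26.0632 − 26.7270 = -0.66 inHg.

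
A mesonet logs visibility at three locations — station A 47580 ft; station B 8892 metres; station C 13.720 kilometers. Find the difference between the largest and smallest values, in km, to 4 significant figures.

station A: 47580 ft = 14.50238 km.
station B: 8892 m = 8.89200 km.
Spread: 14.50238 − 8.89200 = 5.610 km.

5.610 km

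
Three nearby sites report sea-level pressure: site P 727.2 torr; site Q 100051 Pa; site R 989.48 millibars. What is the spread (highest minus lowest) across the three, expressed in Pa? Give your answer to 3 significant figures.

site P: 727.2 mmHg = 96952.04 Pa.
site R: 989.48 mb = 98948.00 Pa.
Spread: 100051.00 − 96952.04 = 3100 Pa.

3100 Pa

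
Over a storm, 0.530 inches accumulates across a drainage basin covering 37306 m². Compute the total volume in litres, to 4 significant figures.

502200 litres

Depth: 0.530 in × 25.4 = 13.462 mm.
1 mm over 1 m² is 1 L, so volume = 13.462 × 37306 = 502213.37 L ≈ 502200 L.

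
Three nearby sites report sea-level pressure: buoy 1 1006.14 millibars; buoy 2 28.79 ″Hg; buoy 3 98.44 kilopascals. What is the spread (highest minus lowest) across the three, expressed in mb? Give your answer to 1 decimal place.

buoy 2: 28.79 inHg = 974.941 mb.
buoy 3: 98.44 kPa = 984.400 mb.
Spread: 1006.140 − 974.941 = 31.2 mb.

31.2 mb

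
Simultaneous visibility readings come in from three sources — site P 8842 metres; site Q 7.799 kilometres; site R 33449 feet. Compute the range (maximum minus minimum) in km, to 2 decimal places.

site P: 8842 m = 8.8420 km.
site R: 33449 ft = 10.1953 km.
Spread: 10.1953 − 7.7990 = 2.40 km.

2.40 km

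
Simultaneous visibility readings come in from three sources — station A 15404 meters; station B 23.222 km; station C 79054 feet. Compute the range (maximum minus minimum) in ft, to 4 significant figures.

station A: 15404 m = 50538.06 ft.
station B: 23.222 km = 76187.66 ft.
Spread: 79054.00 − 50538.06 = 28520 ft.

28520 ft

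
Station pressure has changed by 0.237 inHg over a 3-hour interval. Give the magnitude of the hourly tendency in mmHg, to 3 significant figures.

2.01 mmHg per hour

0.237 inHg / 3 h × 25.4 mmHg/inHg = 2.01 mmHg/h.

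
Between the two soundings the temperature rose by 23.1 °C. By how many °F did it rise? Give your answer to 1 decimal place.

For a temperature change the 32° offset cancels: Δ°F = 23.1 × 1.8 = 41.6 °F.

41.6 °F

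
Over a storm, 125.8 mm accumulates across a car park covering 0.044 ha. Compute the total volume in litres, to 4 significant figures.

55350 litres

Area: 0.044 ha = 440 m².
1 mm over 1 m² is 1 L, so volume = 125.8 × 440 = 55352 L ≈ 55350 L.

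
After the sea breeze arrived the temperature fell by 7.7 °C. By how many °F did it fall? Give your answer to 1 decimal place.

13.9 °F

A change of 1 °C equals a change of 1.8 °F: Δ°F = 7.7 × 1.8 = 13.9 °F.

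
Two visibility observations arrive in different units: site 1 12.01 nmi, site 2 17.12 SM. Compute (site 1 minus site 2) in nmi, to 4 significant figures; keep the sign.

site 2: 17.12 SM = 14.87687 nmi.
Difference: 12.01000 − 14.87687 = -2.867 nmi.

-2.867 nmi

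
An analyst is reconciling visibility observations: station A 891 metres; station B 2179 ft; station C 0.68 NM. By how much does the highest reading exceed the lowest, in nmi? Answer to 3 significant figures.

station A: 891 m = 0.48110 nmi.
station B: 2179 ft = 0.35862 nmi.
Spread: 0.68000 − 0.35862 = 0.321 nmi.

0.321 nmi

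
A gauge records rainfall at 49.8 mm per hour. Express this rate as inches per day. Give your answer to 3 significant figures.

49.8 mm/hour × 0.0393701 in/mm × 24 hour/day = 47.1 in/day.

47.1 in/day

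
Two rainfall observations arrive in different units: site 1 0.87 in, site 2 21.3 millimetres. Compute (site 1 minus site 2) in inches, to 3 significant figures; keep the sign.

site 2: 21.3 mm = 0.838583 in.
Difference: 0.870000 − 0.838583 = 0.0314 in.

0.0314 in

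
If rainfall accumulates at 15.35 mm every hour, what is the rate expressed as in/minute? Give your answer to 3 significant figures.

0.0101 in/minute

15.35 mm/hour × 0.0393701 in/mm × 0.0166667 hour/minute = 0.0101 in/minute.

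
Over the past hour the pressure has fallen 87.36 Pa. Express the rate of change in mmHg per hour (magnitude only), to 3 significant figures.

0.655 mmHg per hour

87.36 Pa / 1 h × 0.00750062 mmHg/Pa = 0.655 mmHg/h.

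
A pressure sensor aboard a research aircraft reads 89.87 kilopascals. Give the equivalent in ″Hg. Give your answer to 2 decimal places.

26.54 inHg

1 kPa = 0.2953 inHg, so 89.87 × 0.2953 = 26.54 inHg.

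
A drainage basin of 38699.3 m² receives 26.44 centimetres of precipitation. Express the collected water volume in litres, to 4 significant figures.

10230000 litres

Depth: 26.44 cm × 10 = 264.4 mm.
1 mm over 1 m² is 1 L, so volume = 264.4 × 38699.3 = 10232095 L ≈ 10230000 L.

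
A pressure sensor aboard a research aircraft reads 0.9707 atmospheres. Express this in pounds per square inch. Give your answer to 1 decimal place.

14.3 psi

1 atm = 14.6959 psi, so 0.9707 × 14.6959 = 14.3 psi.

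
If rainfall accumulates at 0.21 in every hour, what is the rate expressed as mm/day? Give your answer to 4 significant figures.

128.0 mm/day

0.21 in/hour × 25.4 mm/in × 24 hour/day = 128.0 mm/day.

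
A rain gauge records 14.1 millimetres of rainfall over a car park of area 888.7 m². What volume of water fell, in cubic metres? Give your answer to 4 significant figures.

12.53 cubic metres

1 mm over 1 m² is 1 L, so volume = 14.1 × 888.7 = 12530.67 L = 12.53 m³.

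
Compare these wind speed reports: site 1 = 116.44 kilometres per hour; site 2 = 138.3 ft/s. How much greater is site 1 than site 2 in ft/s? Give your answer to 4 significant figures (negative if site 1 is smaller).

site 1: 116.44 km/h = 106.1169 ft/s.
Difference: 106.1169 − 138.3000 = -32.18 ft/s.

-32.18 ft/s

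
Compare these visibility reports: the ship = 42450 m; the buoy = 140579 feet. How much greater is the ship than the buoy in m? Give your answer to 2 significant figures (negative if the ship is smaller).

the buoy: 140579 ft = 42848.48 m.
Difference: 42450.00 − 42848.48 = -400 m.

-400 m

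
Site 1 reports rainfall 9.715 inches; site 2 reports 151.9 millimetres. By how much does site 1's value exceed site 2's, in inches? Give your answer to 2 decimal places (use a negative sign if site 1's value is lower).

site 2: 151.9 mm = 5.9803 in.
Difference: 9.7150 − 5.9803 = 3.73 in.

3.73 in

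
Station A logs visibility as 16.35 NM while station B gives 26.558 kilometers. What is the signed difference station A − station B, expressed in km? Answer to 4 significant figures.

station A: 16.35 nmi = 30.28020 km.
Difference: 30.28020 − 26.55800 = 3.722 km.

3.722 km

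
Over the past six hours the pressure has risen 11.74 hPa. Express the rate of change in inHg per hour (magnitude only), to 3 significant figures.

0.0578 inHg per hour

11.74 hPa / 6 h × 0.02953 inHg/hPa = 0.0578 inHg/h.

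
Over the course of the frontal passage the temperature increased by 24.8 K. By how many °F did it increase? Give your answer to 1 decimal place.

44.6 °F

A change of 1 °C equals a change of 1.8 °F: Δ°F = 24.8 × 1.8 = 44.6 °F.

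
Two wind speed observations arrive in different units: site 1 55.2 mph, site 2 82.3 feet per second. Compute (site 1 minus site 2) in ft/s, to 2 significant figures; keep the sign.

-1.3 ft/s

site 1: 55.2 mph = 80.960 ft/s.
Difference: 80.960 − 82.300 = -1.3 ft/s.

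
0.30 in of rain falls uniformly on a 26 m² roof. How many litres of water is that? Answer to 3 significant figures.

Depth: 0.30 in × 25.4 = 7.62 mm.
1 mm over 1 m² is 1 L, so volume = 7.62 × 26 = 198.12 L ≈ 198 L.

198 litres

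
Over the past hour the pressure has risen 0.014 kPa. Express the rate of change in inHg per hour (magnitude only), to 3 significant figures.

0.014 kPa / 1 h × 0.2953 inHg/kPa = 0.00413 inHg/h.

0.00413 inHg per hour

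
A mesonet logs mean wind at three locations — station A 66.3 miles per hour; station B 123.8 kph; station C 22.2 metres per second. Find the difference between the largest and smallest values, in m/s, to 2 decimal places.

12.19 m/s

station A: 66.3 mph = 29.6388 m/s.
station B: 123.8 km/h = 34.3889 m/s.
Spread: 34.3889 − 22.2000 = 12.19 m/s.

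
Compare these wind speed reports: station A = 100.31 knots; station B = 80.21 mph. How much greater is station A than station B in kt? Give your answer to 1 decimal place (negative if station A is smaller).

station B: 80.21 mph = 69.701 kt.
Difference: 100.310 − 69.701 = 30.6 kt.

30.6 kt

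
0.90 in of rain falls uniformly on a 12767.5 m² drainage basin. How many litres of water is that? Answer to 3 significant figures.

Depth: 0.90 in × 25.4 = 22.86 mm.
1 mm over 1 m² is 1 L, so volume = 22.86 × 12767.5 = 291865.05 L ≈ 292000 L.

292000 litres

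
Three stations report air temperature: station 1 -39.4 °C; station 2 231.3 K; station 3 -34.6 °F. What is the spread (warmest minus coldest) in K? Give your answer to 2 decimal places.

station 2: 231.3 K = -41.850 °C.
station 3: -34.6 °F = -37.000 °C.
Spread: (-37.000) − (-41.850) = 4.850 °C.

4.85 K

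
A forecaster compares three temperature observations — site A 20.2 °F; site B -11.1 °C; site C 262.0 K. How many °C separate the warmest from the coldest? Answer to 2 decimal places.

4.59 °C

site A: 20.2 °F = -6.556 °C.
site C: 262.0 K = -11.150 °C.
Spread: (-6.556) − (-11.150) = 4.594 °C.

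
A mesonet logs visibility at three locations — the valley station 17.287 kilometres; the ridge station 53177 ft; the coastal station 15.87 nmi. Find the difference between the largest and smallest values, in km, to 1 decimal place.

the ridge station: 53177 ft = 16.208 km.
the coastal station: 15.87 nmi = 29.391 km.
Spread: 29.391 − 16.208 = 13.2 km.

13.2 km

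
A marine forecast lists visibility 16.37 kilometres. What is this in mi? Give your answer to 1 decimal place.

1 km = 0.621371 SM, so 16.37 × 0.621371 = 10.2 SM.

10.2 SM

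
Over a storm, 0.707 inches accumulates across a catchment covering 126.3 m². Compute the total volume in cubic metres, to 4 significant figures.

Depth: 0.707 in × 25.4 = 17.9578 mm.
1 mm over 1 m² is 1 L, so volume = 17.9578 × 126.3 = 2268.0701 L = 2.268 m³.

2.268 cubic metres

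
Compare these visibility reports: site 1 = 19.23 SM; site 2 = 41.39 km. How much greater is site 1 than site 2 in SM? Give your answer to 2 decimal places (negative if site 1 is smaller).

site 2: 41.39 km = 25.7186 SM.
Difference: 19.2300 − 25.7186 = -6.49 SM.

-6.49 SM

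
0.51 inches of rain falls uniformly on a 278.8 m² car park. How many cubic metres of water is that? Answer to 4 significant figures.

Depth: 0.51 in × 25.4 = 12.954 mm.
1 mm over 1 m² is 1 L, so volume = 12.954 × 278.8 = 3611.5752 L = 3.612 m³.

3.612 cubic metres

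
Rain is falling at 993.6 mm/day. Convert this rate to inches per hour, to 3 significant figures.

993.6 mm/day × 0.0393701 in/mm × 0.0416667 day/hour = 1.63 in/hour.

1.63 in/hour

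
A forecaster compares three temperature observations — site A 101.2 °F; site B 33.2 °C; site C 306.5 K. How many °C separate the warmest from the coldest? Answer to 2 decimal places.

site A: 101.2 °F = 38.444 °C.
site C: 306.5 K = 33.350 °C.
Spread: 38.444 − 33.200 = 5.244 °C.

5.24 °C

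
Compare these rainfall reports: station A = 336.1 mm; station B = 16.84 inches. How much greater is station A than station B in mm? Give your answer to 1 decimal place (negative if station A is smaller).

station B: 16.84 in = 427.736 mm.
Difference: 336.100 − 427.736 = -91.6 mm.

-91.6 mm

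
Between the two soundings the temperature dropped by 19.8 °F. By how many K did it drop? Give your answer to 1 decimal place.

Converting a difference, only the 9/5 scale factor applies: ΔK = 19.8 × 0.5556 = 11.0 K.

11.0 K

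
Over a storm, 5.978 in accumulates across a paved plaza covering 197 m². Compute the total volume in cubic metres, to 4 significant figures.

Depth: 5.978 in × 25.4 = 151.8412 mm.
1 mm over 1 m² is 1 L, so volume = 151.8412 × 197 = 29912.716 L = 29.91 m³.

29.91 cubic metres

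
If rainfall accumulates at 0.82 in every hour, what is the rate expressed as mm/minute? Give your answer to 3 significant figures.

0.347 mm/minute

0.82 in/hour × 25.4 mm/in × 0.0166667 hour/minute = 0.347 mm/minute.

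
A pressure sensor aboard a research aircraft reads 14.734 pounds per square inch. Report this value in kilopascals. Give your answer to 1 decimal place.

1 psi = 6.89476 kPa, so 14.734 × 6.89476 = 101.6 kPa.

101.6 kPa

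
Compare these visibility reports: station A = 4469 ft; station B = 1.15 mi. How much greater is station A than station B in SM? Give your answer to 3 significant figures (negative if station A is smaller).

station A: 4469 ft = 0.84640 SM.
Difference: 0.84640 − 1.15000 = -0.304 SM.

-0.304 SM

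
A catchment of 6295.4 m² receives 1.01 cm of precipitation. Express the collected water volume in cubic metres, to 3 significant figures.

Depth: 1.01 cm × 10 = 10.1 mm.
1 mm over 1 m² is 1 L, so volume = 10.1 × 6295.4 = 63583.54 L = 63.6 m³.

63.6 cubic metres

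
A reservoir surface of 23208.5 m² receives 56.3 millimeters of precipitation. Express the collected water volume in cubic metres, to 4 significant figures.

1307 cubic metres

1 mm over 1 m² is 1 L, so volume = 56.3 × 23208.5 = 1306638.6 L = 1307 m³.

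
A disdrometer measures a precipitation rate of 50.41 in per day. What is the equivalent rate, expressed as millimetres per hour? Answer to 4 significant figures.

53.35 mm/hour

50.41 in/day × 25.4 mm/in × 0.0416667 day/hour = 53.35 mm/hour.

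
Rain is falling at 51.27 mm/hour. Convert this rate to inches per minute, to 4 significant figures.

0.03364 in/minute

51.27 mm/hour × 0.0393701 in/mm × 0.0166667 hour/minute = 0.03364 in/minute.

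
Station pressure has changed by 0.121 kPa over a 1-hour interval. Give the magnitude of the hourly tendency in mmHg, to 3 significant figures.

0.908 mmHg per hour

0.121 kPa / 1 h × 7.50062 mmHg/kPa = 0.908 mmHg/h.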